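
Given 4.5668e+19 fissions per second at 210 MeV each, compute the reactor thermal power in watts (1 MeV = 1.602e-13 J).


P = fission_rate * E_MeV * 1.602e-13
P = 4.5668e+19 * 210 * 1.602e-13
P = 1.5364e+09 W

1.5364e+09


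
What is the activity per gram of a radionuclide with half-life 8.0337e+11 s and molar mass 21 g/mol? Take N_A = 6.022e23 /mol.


lambda = ln(2) / t_half = ln(2) / 8.0337e+11 = 8.627994e-13 /s
SA = lambda * N_A / M
SA = 8.627994e-13 * 6.022e23 / 21
SA = 2.4742e+10 Bq/g

2.4742e+10


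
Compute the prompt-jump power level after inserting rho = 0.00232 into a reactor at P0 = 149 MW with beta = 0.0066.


P1/P0 = beta / (beta - rho)
P1/P0 = 0.0066 / (0.0066 - 0.00232) = 1.542056
P1 = 149 * 1.542056 = 229.77 MW

229.77


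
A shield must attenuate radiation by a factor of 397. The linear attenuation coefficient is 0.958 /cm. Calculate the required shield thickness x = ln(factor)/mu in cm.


x = ln(factor) / mu
x = ln(397) / 0.958
x = 6.2463 cm

6.2463


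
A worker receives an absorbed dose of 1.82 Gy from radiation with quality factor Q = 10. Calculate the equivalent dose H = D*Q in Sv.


H = D * Q
H = 1.82 * 10
H = 18.200 Sv

18.200


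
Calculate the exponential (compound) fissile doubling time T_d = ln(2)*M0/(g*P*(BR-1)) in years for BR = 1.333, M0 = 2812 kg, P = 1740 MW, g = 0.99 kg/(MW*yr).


Breeding gain G = BR - 1 = 1.333 - 1 = 0.333
Fissile production rate = g * P * G = 0.99 * 1740 * 0.333 = 573.6258 kg/yr
T_d = ln(2) * M0 / (g * P * G)
T_d = ln(2) * 2812 / 573.6258 = 3.3979 yr

3.3979


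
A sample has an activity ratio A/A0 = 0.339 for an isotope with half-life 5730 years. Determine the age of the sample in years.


lambda = ln(2) / t_half = ln(2) / 5730 = 1.209681e-04 /yr
t = -ln(A/A0) / lambda
t = -ln(0.339) / 1.209681e-04
t = 8942.5 yr

8942.5


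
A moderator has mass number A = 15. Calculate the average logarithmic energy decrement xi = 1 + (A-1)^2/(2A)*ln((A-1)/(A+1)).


xi = 1 + (A-1)^2/(2A) * ln((A-1)/(A+1))
xi = 1 + (15-1)^2/(2*15) * ln((15-1)/(15 +1))
xi = 0.12759

0.12759


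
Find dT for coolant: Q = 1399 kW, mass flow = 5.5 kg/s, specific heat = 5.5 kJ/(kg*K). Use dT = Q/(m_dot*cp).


dT = Q / (m_dot * cp)
dT = 1399 / (5.5 * 5.5)
dT = 46.248 C

46.248


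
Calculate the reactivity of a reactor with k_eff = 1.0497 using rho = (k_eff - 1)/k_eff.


rho = (k_eff - 1) / k_eff
rho = (1.0497 - 1) / 1.0497
rho = 0.047347

0.047347


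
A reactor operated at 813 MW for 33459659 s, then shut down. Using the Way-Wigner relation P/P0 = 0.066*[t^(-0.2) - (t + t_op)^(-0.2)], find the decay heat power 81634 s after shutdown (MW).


P/P0 = 0.066 * [t^(-0.2) - (t + t_op)^(-0.2)]
P/P0 = 0.066 * [81634^(-0.2) - (81634 + 33459659)^(-0.2)]
P/P0 = 0.066 * [0.1041420 - 0.03125245] = 0.004810710
P = 813 * 0.004810710 = 3.9111 MW

3.9111


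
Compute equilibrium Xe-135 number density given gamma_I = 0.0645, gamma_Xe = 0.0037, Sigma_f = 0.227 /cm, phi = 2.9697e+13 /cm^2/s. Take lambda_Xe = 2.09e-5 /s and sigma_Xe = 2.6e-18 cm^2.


Xe_eq = (gamma_I + gamma_Xe) * Sigma_f * phi / (lambda_Xe + sigma_Xe * phi)
Numerator = (0.0645 + 0.0037) * 0.227 * 2.9697e+13 = 4.597511e+11
Denominator = 2.09e-5 + 2.6e-18 * 2.9697e+13 = 9.811220e-05
Xe_eq = 4.597511e+11 / 9.811220e-05 = 4.6860e+15 /cm^3

4.6860e+15


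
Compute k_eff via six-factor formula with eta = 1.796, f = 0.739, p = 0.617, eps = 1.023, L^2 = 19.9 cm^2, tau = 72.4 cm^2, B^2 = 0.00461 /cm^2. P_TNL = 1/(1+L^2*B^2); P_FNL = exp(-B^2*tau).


k_inf = eta*f*p*eps = 1.796*0.739*0.617*1.023 = 0.8377445
P_TNL = 1/(1 + L^2*B^2) = 1/(1 + 19.9*0.00461) = 0.9159698
P_FNL = exp(-B^2*tau) = exp(-0.00461*72.4) = 0.7162228
k_eff = k_inf * P_TNL * P_FNL = 0.8377445 * 0.9159698 * 0.7162228
k_eff = 0.54959

0.54959


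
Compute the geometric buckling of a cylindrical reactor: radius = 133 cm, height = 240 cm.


B^2 = (2.405/R)^2 + (pi/H)^2
B^2 = (2.405/133)^2 + (pi/240)^2
B^2 = 4.9833e-04 /cm^2

4.9833e-04


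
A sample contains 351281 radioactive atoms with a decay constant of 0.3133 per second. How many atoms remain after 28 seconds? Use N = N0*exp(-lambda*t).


N = N0 * exp(-lambda * t)
N = 351281 * exp(-0.3133 * 28)
N = 54.431

54.431


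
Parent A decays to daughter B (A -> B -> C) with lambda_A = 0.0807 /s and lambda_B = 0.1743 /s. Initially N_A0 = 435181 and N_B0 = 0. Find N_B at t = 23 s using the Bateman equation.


N_B(t) = lambda_A * N_A0 / (lambda_B - lambda_A) * [exp(-lambda_A*t) - exp(-lambda_B*t)]
exp(-0.0807*23) = 0.1562809; exp(-0.1743*23) = 0.01815335
N_B = 0.0807 * 435181 / (0.1743 - 0.0807) * (0.1562809 - 0.01815335)
N_B = 51826

51826


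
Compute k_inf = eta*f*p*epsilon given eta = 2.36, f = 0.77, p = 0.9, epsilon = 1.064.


k_inf = eta * f * p * epsilon
k_inf = 2.36 * 0.77 * 0.9 * 1.064
k_inf = 1.7402

1.7402


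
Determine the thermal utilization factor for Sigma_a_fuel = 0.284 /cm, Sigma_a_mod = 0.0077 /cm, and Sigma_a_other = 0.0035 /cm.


f = Sigma_a_fuel / (Sigma_a_fuel + Sigma_a_mod + Sigma_a_other)
f = 0.284 / (0.284 + 0.0077 + 0.0035)
f = 0.96206

0.96206


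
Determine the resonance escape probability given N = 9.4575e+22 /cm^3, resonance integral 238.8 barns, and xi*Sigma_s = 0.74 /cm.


p = exp(-N * I * 1e-24 / (xi*Sigma_s))
p = exp(-9.4575e+22 * 238.8 * 1e-24 / 0.74)
p = 5.5655e-14

5.5655e-14


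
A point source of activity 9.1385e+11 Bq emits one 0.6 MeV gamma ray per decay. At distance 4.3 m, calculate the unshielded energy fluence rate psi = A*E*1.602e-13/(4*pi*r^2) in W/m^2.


psi = A * E * 1.602e-13 / (4*pi*r^2)
psi = 9.1385e+11 * 0.6 * 1.602e-13 / (4*pi*4.3^2)
psi = 3.7804e-04 W/m^2

3.7804e-04


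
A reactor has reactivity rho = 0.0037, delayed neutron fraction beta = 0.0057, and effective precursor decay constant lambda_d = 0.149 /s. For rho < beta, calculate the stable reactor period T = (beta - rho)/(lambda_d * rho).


T = (beta - rho) / (lambda_d * rho)
T = (0.0057 - 0.0037) / (0.149 * 0.0037)
T = 3.6278 s

3.6278


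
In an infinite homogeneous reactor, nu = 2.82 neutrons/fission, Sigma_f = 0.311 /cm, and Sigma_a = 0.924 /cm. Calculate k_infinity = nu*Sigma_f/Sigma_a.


k_inf = nu * Sigma_f / Sigma_a
k_inf = 2.82 * 0.311 / 0.924
k_inf = 0.94916

0.94916


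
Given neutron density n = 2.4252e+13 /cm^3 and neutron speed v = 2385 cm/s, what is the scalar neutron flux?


phi = n * v
phi = 2.4252e+13 * 2385
phi = 5.7841e+16 /cm^2/s

5.7841e+16


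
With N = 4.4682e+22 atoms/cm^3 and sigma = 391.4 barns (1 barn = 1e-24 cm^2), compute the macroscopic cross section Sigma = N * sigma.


Sigma = N * sigma_barns * 1e-24
Sigma = 4.4682e+22 * 391.4 * 1e-24
Sigma = 17.489 /cm

17.489


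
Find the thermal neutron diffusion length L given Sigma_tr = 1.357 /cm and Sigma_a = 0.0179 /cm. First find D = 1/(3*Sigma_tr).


D = 1 / (3 * Sigma_tr) = 1 / (3 * 1.357) = 0.2456399 cm
L = sqrt(D / Sigma_a)
L = sqrt(0.2456399 / 0.0179)
L = 3.7044 cm

3.7044


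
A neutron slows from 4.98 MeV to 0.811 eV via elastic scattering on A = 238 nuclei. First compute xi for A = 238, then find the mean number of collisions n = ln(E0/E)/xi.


xi = 1 + (A-1)^2/(2A)*ln((A-1)/(A+1)) = 0.008379872 (for A = 238)
n = ln(E0/E) / xi
n = ln(4.98e6 / 0.811) / 0.008379872
n = ln(6.140567e+06) / 0.008379872 = 1865.2

1865.2


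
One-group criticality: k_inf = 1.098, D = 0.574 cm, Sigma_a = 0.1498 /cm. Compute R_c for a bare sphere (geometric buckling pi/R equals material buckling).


L^2 = D / Sigma_a = 0.574 / 0.1498 = 3.831776 cm^2
B_m^2 = (k_inf - 1) / L^2 = (1.098 - 1) / 3.831776 = 0.02557561 /cm^2
For a bare sphere: B_g = pi/R, so R_c = pi / sqrt(B_m^2)
R_c = pi / sqrt(0.02557561) = 19.644 cm

19.644


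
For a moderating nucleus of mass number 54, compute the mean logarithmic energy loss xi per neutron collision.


xi = 1 + (A-1)^2/(2A) * ln((A-1)/(A+1))
xi = 1 + (54-1)^2/(2*54) * ln((54-1)/(54 +1))
xi = 0.036584

0.036584


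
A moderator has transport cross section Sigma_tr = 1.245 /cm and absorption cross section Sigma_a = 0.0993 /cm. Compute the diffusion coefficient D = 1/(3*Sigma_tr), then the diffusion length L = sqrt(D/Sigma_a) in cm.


D = 1 / (3 * Sigma_tr) = 1 / (3 * 1.245) = 0.2677376 cm
L = sqrt(D / Sigma_a)
L = sqrt(0.2677376 / 0.0993)
L = 1.6420 cm

1.6420


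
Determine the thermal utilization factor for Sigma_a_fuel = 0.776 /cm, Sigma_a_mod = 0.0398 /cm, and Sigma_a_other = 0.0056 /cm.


f = Sigma_a_fuel / (Sigma_a_fuel + Sigma_a_mod + Sigma_a_other)
f = 0.776 / (0.776 + 0.0398 + 0.0056)
f = 0.94473

0.94473


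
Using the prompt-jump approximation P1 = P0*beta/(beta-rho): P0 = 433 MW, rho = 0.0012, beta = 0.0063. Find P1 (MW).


P1/P0 = beta / (beta - rho)
P1/P0 = 0.0063 / (0.0063 - 0.0012) = 1.235294
P1 = 433 * 1.235294 = 534.88 MW

534.88


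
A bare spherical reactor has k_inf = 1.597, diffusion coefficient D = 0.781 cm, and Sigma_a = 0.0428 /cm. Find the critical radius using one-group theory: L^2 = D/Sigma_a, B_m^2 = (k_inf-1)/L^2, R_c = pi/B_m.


L^2 = D / Sigma_a = 0.781 / 0.0428 = 18.24766 cm^2
B_m^2 = (k_inf - 1) / L^2 = (1.597 - 1) / 18.24766 = 0.03271652 /cm^2
For a bare sphere: B_g = pi/R, so R_c = pi / sqrt(B_m^2)
R_c = pi / sqrt(0.03271652) = 17.369 cm

17.369


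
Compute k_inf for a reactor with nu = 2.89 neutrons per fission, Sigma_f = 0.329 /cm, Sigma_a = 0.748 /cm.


k_inf = nu * Sigma_f / Sigma_a
k_inf = 2.89 * 0.329 / 0.748
k_inf = 1.2711

1.2711


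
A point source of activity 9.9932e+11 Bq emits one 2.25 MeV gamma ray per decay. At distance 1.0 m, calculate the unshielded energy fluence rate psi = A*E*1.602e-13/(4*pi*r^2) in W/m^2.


psi = A * E * 1.602e-13 / (4*pi*r^2)
psi = 9.9932e+11 * 2.25 * 1.602e-13 / (4*pi*1.0^2)
psi = 0.028664 W/m^2

0.028664


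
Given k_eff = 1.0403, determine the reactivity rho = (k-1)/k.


rho = (k_eff - 1) / k_eff
rho = (1.0403 - 1) / 1.0403
rho = 0.038739

0.038739


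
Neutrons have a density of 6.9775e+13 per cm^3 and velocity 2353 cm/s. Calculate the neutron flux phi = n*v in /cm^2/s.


phi = n * v
phi = 6.9775e+13 * 2353
phi = 1.6418e+17 /cm^2/s

1.6418e+17


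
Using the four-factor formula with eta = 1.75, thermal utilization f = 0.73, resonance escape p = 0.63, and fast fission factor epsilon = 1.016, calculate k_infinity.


k_inf = eta * f * p * epsilon
k_inf = 1.75 * 0.73 * 0.63 * 1.016
k_inf = 0.81770

0.81770


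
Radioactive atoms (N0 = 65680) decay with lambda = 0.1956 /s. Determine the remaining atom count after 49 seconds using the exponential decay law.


N = N0 * exp(-lambda * t)
N = 65680 * exp(-0.1956 * 49)
N = 4.5184

4.5184


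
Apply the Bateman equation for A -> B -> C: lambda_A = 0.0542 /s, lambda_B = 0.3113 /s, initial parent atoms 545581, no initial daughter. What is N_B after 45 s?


N_B(t) = lambda_A * N_A0 / (lambda_B - lambda_A) * [exp(-lambda_A*t) - exp(-lambda_B*t)]
exp(-0.0542*45) = 0.08724806; exp(-0.3113*45) = 8.244907e-07
N_B = 0.0542 * 545581 / (0.3113 - 0.0542) * (0.08724806 - 8.244907e-07)
N_B = 10035

10035


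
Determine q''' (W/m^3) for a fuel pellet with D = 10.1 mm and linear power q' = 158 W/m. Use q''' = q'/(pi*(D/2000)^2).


r = D / 2 / 1000 = 10.1 / 2 / 1000 = 0.00505 m
q''' = q' / (pi * r^2)
q''' = 158 / (pi * 0.00505^2)
q''' = 1.9721e+06 W/m^3

1.9721e+06


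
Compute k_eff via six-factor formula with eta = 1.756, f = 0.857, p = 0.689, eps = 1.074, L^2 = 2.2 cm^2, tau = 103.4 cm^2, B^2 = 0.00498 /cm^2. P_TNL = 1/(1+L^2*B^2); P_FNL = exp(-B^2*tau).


k_inf = eta*f*p*eps = 1.756*0.857*0.689*1.074 = 1.113599
P_TNL = 1/(1 + L^2*B^2) = 1/(1 + 2.2*0.00498) = 0.9891627
P_FNL = exp(-B^2*tau) = exp(-0.00498*103.4) = 0.5975412
k_eff = k_inf * P_TNL * P_FNL = 1.113599 * 0.9891627 * 0.5975412
k_eff = 0.65821

0.65821


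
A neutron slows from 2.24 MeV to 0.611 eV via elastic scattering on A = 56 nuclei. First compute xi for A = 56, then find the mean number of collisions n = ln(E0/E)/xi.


xi = 1 + (A-1)^2/(2A)*ln((A-1)/(A+1)) = 0.03529286 (for A = 56)
n = ln(E0/E) / xi
n = ln(2.24e6 / 0.611) / 0.03529286
n = ln(3.666121e+06) / 0.03529286 = 428.26

428.26


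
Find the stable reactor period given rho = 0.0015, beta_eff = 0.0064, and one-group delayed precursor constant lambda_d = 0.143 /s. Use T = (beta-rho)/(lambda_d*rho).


T = (beta - rho) / (lambda_d * rho)
T = (0.0064 - 0.0015) / (0.143 * 0.0015)
T = 22.844 s

22.844


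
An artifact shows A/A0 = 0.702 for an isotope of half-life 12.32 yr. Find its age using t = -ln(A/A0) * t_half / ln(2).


lambda = ln(2) / t_half = ln(2) / 12.32 = 0.05626195 /yr
t = -ln(A/A0) / lambda
t = -ln(0.702) / 0.05626195
t = 6.2888 yr

6.2888


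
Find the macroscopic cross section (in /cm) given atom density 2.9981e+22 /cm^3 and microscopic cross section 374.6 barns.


Sigma = N * sigma_barns * 1e-24
Sigma = 2.9981e+22 * 374.6 * 1e-24
Sigma = 11.231 /cm

11.231


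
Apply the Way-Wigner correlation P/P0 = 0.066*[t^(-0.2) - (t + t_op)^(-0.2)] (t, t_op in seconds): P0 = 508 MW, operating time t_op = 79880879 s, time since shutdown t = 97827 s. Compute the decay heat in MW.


P/P0 = 0.066 * [t^(-0.2) - (t + t_op)^(-0.2)]
P/P0 = 0.066 * [97827^(-0.2) - (97827 + 79880879)^(-0.2)]
P/P0 = 0.066 * [0.1004404 - 0.02626668] = 0.004895466
P = 508 * 0.004895466 = 2.4869 MW

2.4869


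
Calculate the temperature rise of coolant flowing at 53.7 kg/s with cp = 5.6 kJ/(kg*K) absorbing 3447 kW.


dT = Q / (m_dot * cp)
dT = 3447 / (53.7 * 5.6)
dT = 11.462 C

11.462


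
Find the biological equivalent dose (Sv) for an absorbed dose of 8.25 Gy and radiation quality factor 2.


H = D * Q
H = 8.25 * 2
H = 16.500 Sv

16.500


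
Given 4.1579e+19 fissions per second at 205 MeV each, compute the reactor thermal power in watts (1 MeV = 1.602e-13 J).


P = fission_rate * E_MeV * 1.602e-13
P = 4.1579e+19 * 205 * 1.602e-13
P = 1.3655e+09 W

1.3655e+09


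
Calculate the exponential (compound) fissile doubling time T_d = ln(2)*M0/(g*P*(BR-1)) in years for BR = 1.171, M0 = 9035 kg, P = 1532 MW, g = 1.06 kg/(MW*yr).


Breeding gain G = BR - 1 = 1.171 - 1 = 0.171
Fissile production rate = g * P * G = 1.06 * 1532 * 0.171 = 277.69032 kg/yr
T_d = ln(2) * M0 / (g * P * G)
T_d = ln(2) * 9035 / 277.69032 = 22.552 yr

22.552


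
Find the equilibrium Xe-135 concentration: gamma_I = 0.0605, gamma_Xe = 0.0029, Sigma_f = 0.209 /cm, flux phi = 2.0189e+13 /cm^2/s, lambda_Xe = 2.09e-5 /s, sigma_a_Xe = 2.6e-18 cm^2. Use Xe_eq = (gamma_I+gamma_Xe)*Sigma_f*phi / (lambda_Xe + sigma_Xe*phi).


Xe_eq = (gamma_I + gamma_Xe) * Sigma_f * phi / (lambda_Xe + sigma_Xe * phi)
Numerator = (0.0605 + 0.0029) * 0.209 * 2.0189e+13 = 2.675164e+11
Denominator = 2.09e-5 + 2.6e-18 * 2.0189e+13 = 7.339140e-05
Xe_eq = 2.675164e+11 / 7.339140e-05 = 3.6451e+15 /cm^3

3.6451e+15


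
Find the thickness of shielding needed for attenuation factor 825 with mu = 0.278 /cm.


x = ln(factor) / mu
x = ln(825) / 0.278
x = 24.156 cm

24.156


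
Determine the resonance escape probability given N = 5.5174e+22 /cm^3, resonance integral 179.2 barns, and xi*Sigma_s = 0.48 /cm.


p = exp(-N * I * 1e-24 / (xi*Sigma_s))
p = exp(-5.5174e+22 * 179.2 * 1e-24 / 0.48)
p = 1.1331e-09

1.1331e-09


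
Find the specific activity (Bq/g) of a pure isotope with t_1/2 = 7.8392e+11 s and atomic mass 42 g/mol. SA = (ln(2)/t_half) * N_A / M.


lambda = ln(2) / t_half = ln(2) / 7.8392e+11 = 8.842065e-13 /s
SA = lambda * N_A / M
SA = 8.842065e-13 * 6.022e23 / 42
SA = 1.2678e+10 Bq/g

1.2678e+10


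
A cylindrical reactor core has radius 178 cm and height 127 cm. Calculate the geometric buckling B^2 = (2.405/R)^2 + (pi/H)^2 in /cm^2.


B^2 = (2.405/R)^2 + (pi/H)^2
B^2 = (2.405/178)^2 + (pi/127)^2
B^2 = 7.9447e-04 /cm^2

7.9447e-04


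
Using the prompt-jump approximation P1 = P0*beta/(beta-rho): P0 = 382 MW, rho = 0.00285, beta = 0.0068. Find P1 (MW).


P1/P0 = beta / (beta - rho)
P1/P0 = 0.0068 / (0.0068 - 0.00285) = 1.721519
P1 = 382 * 1.721519 = 657.62 MW

657.62


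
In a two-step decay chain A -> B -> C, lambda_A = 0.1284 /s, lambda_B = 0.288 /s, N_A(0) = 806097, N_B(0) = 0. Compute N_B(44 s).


N_B(t) = lambda_A * N_A0 / (lambda_B - lambda_A) * [exp(-lambda_A*t) - exp(-lambda_B*t)]
exp(-0.1284*44) = 0.003518924; exp(-0.288*44) = 3.137764e-06
N_B = 0.1284 * 806097 / (0.288 - 0.1284) * (0.003518924 - 3.137764e-06)
N_B = 2280.0

2280.0


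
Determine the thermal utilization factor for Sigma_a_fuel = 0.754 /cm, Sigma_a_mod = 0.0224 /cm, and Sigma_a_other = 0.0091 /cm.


f = Sigma_a_fuel / (Sigma_a_fuel + Sigma_a_mod + Sigma_a_other)
f = 0.754 / (0.754 + 0.0224 + 0.0091)
f = 0.95990

0.95990


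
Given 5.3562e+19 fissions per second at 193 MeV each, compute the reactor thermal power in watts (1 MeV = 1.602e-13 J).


P = fission_rate * E_MeV * 1.602e-13
P = 5.3562e+19 * 193 * 1.602e-13
P = 1.6561e+09 W

1.6561e+09


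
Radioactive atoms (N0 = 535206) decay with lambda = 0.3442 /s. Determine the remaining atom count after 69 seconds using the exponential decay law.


N = N0 * exp(-lambda * t)
N = 535206 * exp(-0.3442 * 69)
N = 2.5949e-05

2.5949e-05


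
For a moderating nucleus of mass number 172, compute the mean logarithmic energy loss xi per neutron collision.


xi = 1 + (A-1)^2/(2A) * ln((A-1)/(A+1))
xi = 1 + (172-1)^2/(2*172) * ln((172-1)/(172 +1))
xi = 0.011583

0.011583


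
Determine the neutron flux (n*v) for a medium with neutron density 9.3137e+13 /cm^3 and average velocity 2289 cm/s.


phi = n * v
phi = 9.3137e+13 * 2289
phi = 2.1319e+17 /cm^2/s

2.1319e+17


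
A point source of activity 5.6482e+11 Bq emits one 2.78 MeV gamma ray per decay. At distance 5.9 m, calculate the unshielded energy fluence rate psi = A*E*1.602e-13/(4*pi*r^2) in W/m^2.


psi = A * E * 1.602e-13 / (4*pi*r^2)
psi = 5.6482e+11 * 2.78 * 1.602e-13 / (4*pi*5.9^2)
psi = 5.7505e-04 W/m^2

5.7505e-04


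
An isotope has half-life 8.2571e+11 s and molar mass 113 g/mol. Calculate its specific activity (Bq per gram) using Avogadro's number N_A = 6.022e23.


lambda = ln(2) / t_half = ln(2) / 8.2571e+11 = 8.394560e-13 /s
SA = lambda * N_A / M
SA = 8.394560e-13 * 6.022e23 / 113
SA = 4.4736e+09 Bq/g

4.4736e+09


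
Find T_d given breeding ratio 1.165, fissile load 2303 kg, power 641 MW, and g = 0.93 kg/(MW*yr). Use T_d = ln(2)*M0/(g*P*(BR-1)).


Breeding gain G = BR - 1 = 1.165 - 1 = 0.165
Fissile production rate = g * P * G = 0.93 * 641 * 0.165 = 98.36145 kg/yr
T_d = ln(2) * M0 / (g * P * G)
T_d = ln(2) * 2303 / 98.36145 = 16.229 yr

16.229


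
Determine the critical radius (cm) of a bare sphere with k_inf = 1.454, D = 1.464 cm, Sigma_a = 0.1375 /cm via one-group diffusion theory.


L^2 = D / Sigma_a = 1.464 / 0.1375 = 10.64727 cm^2
B_m^2 = (k_inf - 1) / L^2 = (1.454 - 1) / 10.64727 = 0.04264004 /cm^2
For a bare sphere: B_g = pi/R, so R_c = pi / sqrt(B_m^2)
R_c = pi / sqrt(0.04264004) = 15.214 cm

15.214


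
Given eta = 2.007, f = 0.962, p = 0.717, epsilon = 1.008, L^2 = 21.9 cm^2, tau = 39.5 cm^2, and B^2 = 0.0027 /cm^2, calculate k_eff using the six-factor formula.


k_inf = eta*f*p*eps = 2.007*0.962*0.717*1.008 = 1.395411
P_TNL = 1/(1 + L^2*B^2) = 1/(1 + 21.9*0.0027) = 0.9441712
P_FNL = exp(-B^2*tau) = exp(-0.0027*39.5) = 0.8988402
k_eff = k_inf * P_TNL * P_FNL = 1.395411 * 0.9441712 * 0.8988402
k_eff = 1.1842

1.1842


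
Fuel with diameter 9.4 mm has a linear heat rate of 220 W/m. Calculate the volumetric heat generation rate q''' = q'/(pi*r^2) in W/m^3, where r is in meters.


r = D / 2 / 1000 = 9.4 / 2 / 1000 = 0.0047 m
q''' = q' / (pi * r^2)
q''' = 220 / (pi * 0.0047^2)
q''' = 3.1701e+06 W/m^3

3.1701e+06


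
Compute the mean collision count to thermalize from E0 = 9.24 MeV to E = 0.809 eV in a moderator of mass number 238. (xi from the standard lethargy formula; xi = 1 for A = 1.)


xi = 1 + (A-1)^2/(2A)*ln((A-1)/(A+1)) = 0.008379872 (for A = 238)
n = ln(E0/E) / xi
n = ln(9.24e6 / 0.809) / 0.008379872
n = ln(1.142151e+07) / 0.008379872 = 1939.3

1939.3


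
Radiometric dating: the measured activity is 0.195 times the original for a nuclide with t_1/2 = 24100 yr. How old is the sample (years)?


lambda = ln(2) / t_half = ln(2) / 24100 = 2.876129e-05 /yr
t = -ln(A/A0) / lambda
t = -ln(0.195) / 2.876129e-05
t = 56839 yr

56839


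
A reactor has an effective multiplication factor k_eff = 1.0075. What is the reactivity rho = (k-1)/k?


rho = (k_eff - 1) / k_eff
rho = (1.0075 - 1) / 1.0075
rho = 0.0074442

0.0074442


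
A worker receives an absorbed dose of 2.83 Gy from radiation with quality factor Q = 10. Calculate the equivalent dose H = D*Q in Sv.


H = D * Q
H = 2.83 * 10
H = 28.300 Sv

28.300


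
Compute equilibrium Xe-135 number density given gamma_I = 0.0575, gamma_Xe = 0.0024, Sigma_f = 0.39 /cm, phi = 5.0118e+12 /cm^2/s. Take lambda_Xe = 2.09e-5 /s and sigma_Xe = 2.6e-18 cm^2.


Xe_eq = (gamma_I + gamma_Xe) * Sigma_f * phi / (lambda_Xe + sigma_Xe * phi)
Numerator = (0.0575 + 0.0024) * 0.39 * 5.0118e+12 = 1.170807e+11
Denominator = 2.09e-5 + 2.6e-18 * 5.0118e+12 = 3.393068e-05
Xe_eq = 1.170807e+11 / 3.393068e-05 = 3.4506e+15 /cm^3

3.4506e+15


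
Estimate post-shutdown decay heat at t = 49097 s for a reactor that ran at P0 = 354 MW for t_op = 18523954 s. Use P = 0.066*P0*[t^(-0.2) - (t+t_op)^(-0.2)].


P/P0 = 0.066 * [t^(-0.2) - (t + t_op)^(-0.2)]
P/P0 = 0.066 * [49097^(-0.2) - (49097 + 18523954)^(-0.2)]
P/P0 = 0.066 * [0.1152893 - 0.03517413] = 0.005287601
P = 354 * 0.005287601 = 1.8718 MW

1.8718


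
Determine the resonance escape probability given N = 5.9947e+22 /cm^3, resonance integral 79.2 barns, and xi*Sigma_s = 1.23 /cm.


p = exp(-N * I * 1e-24 / (xi*Sigma_s))
p = exp(-5.9947e+22 * 79.2 * 1e-24 / 1.23)
p = 0.021068

0.021068


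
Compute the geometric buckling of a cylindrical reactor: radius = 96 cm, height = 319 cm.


B^2 = (2.405/R)^2 + (pi/H)^2
B^2 = (2.405/96)^2 + (pi/319)^2
B^2 = 7.2459e-04 /cm^2

7.2459e-04


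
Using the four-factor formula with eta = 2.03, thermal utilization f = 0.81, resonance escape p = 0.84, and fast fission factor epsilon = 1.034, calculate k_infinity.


k_inf = eta * f * p * epsilon
k_inf = 2.03 * 0.81 * 0.84 * 1.034
k_inf = 1.4282

1.4282


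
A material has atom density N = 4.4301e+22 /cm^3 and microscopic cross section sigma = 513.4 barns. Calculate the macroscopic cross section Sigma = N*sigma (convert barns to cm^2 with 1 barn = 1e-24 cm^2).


Sigma = N * sigma_barns * 1e-24
Sigma = 4.4301e+22 * 513.4 * 1e-24
Sigma = 22.744 /cm

22.744


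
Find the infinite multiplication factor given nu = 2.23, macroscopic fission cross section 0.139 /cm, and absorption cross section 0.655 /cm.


k_inf = nu * Sigma_f / Sigma_a
k_inf = 2.23 * 0.139 / 0.655
k_inf = 0.47324

0.47324


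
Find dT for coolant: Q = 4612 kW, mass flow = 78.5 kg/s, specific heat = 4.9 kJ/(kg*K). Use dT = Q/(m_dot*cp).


dT = Q / (m_dot * cp)
dT = 4612 / (78.5 * 4.9)
dT = 11.990 C

11.990


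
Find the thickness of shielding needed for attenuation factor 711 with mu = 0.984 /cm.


x = ln(factor) / mu
x = ln(711) / 0.984
x = 6.6734 cm

6.6734


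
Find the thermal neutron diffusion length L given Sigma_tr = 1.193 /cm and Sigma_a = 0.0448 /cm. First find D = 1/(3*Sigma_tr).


D = 1 / (3 * Sigma_tr) = 1 / (3 * 1.193) = 0.2794077 cm
L = sqrt(D / Sigma_a)
L = sqrt(0.2794077 / 0.0448)
L = 2.4974 cm

2.4974


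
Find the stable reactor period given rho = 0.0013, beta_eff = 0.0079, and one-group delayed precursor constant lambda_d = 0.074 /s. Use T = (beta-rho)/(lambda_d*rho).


T = (beta - rho) / (lambda_d * rho)
T = (0.0079 - 0.0013) / (0.074 * 0.0013)
T = 68.607 s

68.607


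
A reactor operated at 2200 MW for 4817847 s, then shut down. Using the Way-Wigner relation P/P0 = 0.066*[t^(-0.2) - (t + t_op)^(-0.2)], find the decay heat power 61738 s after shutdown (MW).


P/P0 = 0.066 * [t^(-0.2) - (t + t_op)^(-0.2)]
P/P0 = 0.066 * [61738^(-0.2) - (61738 + 4817847)^(-0.2)]
P/P0 = 0.066 * [0.1101259 - 0.04595401] = 0.004235345
P = 2200 * 0.004235345 = 9.3178 MW

9.3178


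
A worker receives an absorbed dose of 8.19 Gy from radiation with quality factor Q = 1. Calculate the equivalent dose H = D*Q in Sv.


H = D * Q
H = 8.19 * 1
H = 8.1900 Sv

8.1900


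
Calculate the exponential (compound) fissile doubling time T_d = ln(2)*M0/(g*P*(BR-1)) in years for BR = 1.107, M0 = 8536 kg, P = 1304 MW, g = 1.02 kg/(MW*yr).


Breeding gain G = BR - 1 = 1.107 - 1 = 0.107
Fissile production rate = g * P * G = 1.02 * 1304 * 0.107 = 142.31856 kg/yr
T_d = ln(2) * M0 / (g * P * G)
T_d = ln(2) * 8536 / 142.31856 = 41.574 yr

41.574


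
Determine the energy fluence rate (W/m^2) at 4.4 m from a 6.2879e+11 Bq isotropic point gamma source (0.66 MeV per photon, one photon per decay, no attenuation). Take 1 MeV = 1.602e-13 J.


psi = A * E * 1.602e-13 / (4*pi*r^2)
psi = 6.2879e+11 * 0.66 * 1.602e-13 / (4*pi*4.4^2)
psi = 2.7327e-04 W/m^2

2.7327e-04


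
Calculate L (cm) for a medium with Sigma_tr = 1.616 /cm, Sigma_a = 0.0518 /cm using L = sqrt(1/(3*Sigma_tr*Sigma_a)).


D = 1 / (3 * Sigma_tr) = 1 / (3 * 1.616) = 0.2062706 cm
L = sqrt(D / Sigma_a)
L = sqrt(0.2062706 / 0.0518)
L = 1.9955 cm

1.9955


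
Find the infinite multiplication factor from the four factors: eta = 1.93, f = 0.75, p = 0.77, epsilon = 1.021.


k_inf = eta * f * p * epsilon
k_inf = 1.93 * 0.75 * 0.77 * 1.021
k_inf = 1.1380

1.1380


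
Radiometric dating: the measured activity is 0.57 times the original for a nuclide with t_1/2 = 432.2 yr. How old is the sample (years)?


lambda = ln(2) / t_half = ln(2) / 432.2 = 0.001603765 /yr
t = -ln(A/A0) / lambda
t = -ln(0.57) / 0.001603765
t = 350.50 yr

350.50


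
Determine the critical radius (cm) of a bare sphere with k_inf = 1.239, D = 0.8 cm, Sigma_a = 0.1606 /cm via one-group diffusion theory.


L^2 = D / Sigma_a = 0.8 / 0.1606 = 4.981320 cm^2
B_m^2 = (k_inf - 1) / L^2 = (1.239 - 1) / 4.981320 = 0.04797925 /cm^2
For a bare sphere: B_g = pi/R, so R_c = pi / sqrt(B_m^2)
R_c = pi / sqrt(0.04797925) = 14.342 cm

14.342


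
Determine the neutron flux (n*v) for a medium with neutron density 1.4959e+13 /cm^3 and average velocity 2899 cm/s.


phi = n * v
phi = 1.4959e+13 * 2899
phi = 4.3366e+16 /cm^2/s

4.3366e+16


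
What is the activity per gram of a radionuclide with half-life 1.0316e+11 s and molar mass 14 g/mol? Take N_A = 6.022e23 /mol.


lambda = ln(2) / t_half = ln(2) / 1.0316e+11 = 6.719147e-12 /s
SA = lambda * N_A / M
SA = 6.719147e-12 * 6.022e23 / 14
SA = 2.8902e+11 Bq/g

2.8902e+11


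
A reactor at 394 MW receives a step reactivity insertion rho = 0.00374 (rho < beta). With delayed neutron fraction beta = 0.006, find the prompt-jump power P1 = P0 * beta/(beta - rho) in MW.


P1/P0 = beta / (beta - rho)
P1/P0 = 0.006 / (0.006 - 0.00374) = 2.654867
P1 = 394 * 2.654867 = 1046.0 MW

1046.0


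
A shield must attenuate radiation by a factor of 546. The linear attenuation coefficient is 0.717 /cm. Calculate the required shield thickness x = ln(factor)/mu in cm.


x = ln(factor) / mu
x = ln(546) / 0.717
x = 8.7903 cm

8.7903


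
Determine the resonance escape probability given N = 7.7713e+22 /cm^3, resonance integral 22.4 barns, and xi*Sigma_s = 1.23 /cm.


p = exp(-N * I * 1e-24 / (xi*Sigma_s))
p = exp(-7.7713e+22 * 22.4 * 1e-24 / 1.23)
p = 0.24286

0.24286


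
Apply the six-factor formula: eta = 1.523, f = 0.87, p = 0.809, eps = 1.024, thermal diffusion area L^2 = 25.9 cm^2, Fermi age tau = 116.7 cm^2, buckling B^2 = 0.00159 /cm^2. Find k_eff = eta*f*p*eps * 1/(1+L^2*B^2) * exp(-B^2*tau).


k_inf = eta*f*p*eps = 1.523*0.87*0.809*1.024 = 1.097659
P_TNL = 1/(1 + L^2*B^2) = 1/(1 + 25.9*0.00159) = 0.9604478
P_FNL = exp(-B^2*tau) = exp(-0.00159*116.7) = 0.8306448
k_eff = k_inf * P_TNL * P_FNL = 1.097659 * 0.9604478 * 0.8306448
k_eff = 0.87570

0.87570


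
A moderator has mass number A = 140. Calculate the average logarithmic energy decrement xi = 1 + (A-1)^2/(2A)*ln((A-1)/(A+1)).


xi = 1 + (A-1)^2/(2A) * ln((A-1)/(A+1))
xi = 1 + (140-1)^2/(2*140) * ln((140-1)/(140 +1))
xi = 0.014218

0.014218


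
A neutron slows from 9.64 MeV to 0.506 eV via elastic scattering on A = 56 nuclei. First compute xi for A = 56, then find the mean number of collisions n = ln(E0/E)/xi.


xi = 1 + (A-1)^2/(2A)*ln((A-1)/(A+1)) = 0.03529286 (for A = 56)
n = ln(E0/E) / xi
n = ln(9.64e6 / 0.506) / 0.03529286
n = ln(1.905138e+07) / 0.03529286 = 474.96

474.96


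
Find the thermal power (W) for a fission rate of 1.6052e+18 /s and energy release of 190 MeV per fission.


P = fission_rate * E_MeV * 1.602e-13
P = 1.6052e+18 * 190 * 1.602e-13
P = 4.8859e+07 W

4.8859e+07


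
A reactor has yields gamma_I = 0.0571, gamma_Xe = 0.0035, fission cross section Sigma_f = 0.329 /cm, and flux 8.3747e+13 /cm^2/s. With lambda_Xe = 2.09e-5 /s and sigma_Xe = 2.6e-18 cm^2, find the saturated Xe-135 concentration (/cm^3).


Xe_eq = (gamma_I + gamma_Xe) * Sigma_f * phi / (lambda_Xe + sigma_Xe * phi)
Numerator = (0.0571 + 0.0035) * 0.329 * 8.3747e+13 = 1.669697e+12
Denominator = 2.09e-5 + 2.6e-18 * 8.3747e+13 = 2.386422e-04
Xe_eq = 1.669697e+12 / 2.386422e-04 = 6.9967e+15 /cm^3

6.9967e+15


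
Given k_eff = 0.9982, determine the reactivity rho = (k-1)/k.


rho = (k_eff - 1) / k_eff
rho = (0.9982 - 1) / 0.9982
rho = -0.0018032

-0.0018032


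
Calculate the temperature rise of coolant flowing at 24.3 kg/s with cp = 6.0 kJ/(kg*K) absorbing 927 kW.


dT = Q / (m_dot * cp)
dT = 927 / (24.3 * 6.0)
dT = 6.3580 C

6.3580


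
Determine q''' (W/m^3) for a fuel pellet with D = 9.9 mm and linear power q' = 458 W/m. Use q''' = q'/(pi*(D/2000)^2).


r = D / 2 / 1000 = 9.9 / 2 / 1000 = 0.00495 m
q''' = q' / (pi * r^2)
q''' = 458 / (pi * 0.00495^2)
q''' = 5.9498e+06 W/m^3

5.9498e+06


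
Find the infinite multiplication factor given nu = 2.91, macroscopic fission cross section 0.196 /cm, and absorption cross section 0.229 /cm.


k_inf = nu * Sigma_f / Sigma_a
k_inf = 2.91 * 0.196 / 0.229
k_inf = 2.4907

2.4907


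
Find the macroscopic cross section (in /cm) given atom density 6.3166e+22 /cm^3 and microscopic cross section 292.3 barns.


Sigma = N * sigma_barns * 1e-24
Sigma = 6.3166e+22 * 292.3 * 1e-24
Sigma = 18.463 /cm

18.463


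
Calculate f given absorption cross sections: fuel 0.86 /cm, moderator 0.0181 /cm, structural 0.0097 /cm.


f = Sigma_a_fuel / (Sigma_a_fuel + Sigma_a_mod + Sigma_a_other)
f = 0.86 / (0.86 + 0.0181 + 0.0097)
f = 0.96869

0.96869


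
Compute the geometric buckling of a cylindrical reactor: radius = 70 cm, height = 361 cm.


B^2 = (2.405/R)^2 + (pi/H)^2
B^2 = (2.405/70)^2 + (pi/361)^2
B^2 = 0.0012561 /cm^2

0.0012561


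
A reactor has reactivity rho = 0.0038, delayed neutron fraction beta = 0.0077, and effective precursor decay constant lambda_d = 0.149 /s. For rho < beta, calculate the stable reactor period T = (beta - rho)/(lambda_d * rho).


T = (beta - rho) / (lambda_d * rho)
T = (0.0077 - 0.0038) / (0.149 * 0.0038)
T = 6.8880 s

6.8880


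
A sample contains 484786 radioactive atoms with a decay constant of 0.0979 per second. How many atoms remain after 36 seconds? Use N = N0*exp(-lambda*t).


N = N0 * exp(-lambda * t)
N = 484786 * exp(-0.0979 * 36)
N = 14286

14286


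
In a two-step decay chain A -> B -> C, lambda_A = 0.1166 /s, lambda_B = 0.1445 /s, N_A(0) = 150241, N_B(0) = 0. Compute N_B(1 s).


N_B(t) = lambda_A * N_A0 / (lambda_B - lambda_A) * [exp(-lambda_A*t) - exp(-lambda_B*t)]
exp(-0.1166*1) = 0.8899411; exp(-0.1445*1) = 0.8654549
N_B = 0.1166 * 150241 / (0.1445 - 0.1166) * (0.8899411 - 0.8654549)
N_B = 15375

15375


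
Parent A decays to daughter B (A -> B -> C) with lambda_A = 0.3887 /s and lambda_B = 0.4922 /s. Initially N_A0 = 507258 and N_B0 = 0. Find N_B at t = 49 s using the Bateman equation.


N_B(t) = lambda_A * N_A0 / (lambda_B - lambda_A) * [exp(-lambda_A*t) - exp(-lambda_B*t)]
exp(-0.3887*49) = 5.349301e-09; exp(-0.4922*49) = 3.355618e-11
N_B = 0.3887 * 507258 / (0.4922 - 0.3887) * (5.349301e-09 - 3.355618e-11)
N_B = 0.010127

0.010127


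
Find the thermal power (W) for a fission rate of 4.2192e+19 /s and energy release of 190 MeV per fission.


P = fission_rate * E_MeV * 1.602e-13
P = 4.2192e+19 * 190 * 1.602e-13
P = 1.2842e+09 W

1.2842e+09


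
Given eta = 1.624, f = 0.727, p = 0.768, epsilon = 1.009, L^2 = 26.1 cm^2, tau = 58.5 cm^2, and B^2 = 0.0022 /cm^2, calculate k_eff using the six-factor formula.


k_inf = eta*f*p*eps = 1.624*0.727*0.768*1.009 = 0.9148983
P_TNL = 1/(1 + L^2*B^2) = 1/(1 + 26.1*0.0022) = 0.9456980
P_FNL = exp(-B^2*tau) = exp(-0.0022*58.5) = 0.8792377
k_eff = k_inf * P_TNL * P_FNL = 0.9148983 * 0.9456980 * 0.8792377
k_eff = 0.76073

0.76073


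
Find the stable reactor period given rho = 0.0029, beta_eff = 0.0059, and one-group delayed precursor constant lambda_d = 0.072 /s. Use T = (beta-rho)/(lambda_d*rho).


T = (beta - rho) / (lambda_d * rho)
T = (0.0059 - 0.0029) / (0.072 * 0.0029)
T = 14.368 s

14.368


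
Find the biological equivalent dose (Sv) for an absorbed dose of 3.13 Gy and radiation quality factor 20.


H = D * Q
H = 3.13 * 20
H = 62.600 Sv

62.600


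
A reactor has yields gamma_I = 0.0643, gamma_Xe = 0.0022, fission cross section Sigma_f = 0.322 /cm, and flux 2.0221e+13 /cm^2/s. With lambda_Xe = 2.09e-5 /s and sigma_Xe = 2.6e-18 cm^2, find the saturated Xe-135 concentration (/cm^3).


Xe_eq = (gamma_I + gamma_Xe) * Sigma_f * phi / (lambda_Xe + sigma_Xe * phi)
Numerator = (0.0643 + 0.0022) * 0.322 * 2.0221e+13 = 4.329923e+11
Denominator = 2.09e-5 + 2.6e-18 * 2.0221e+13 = 7.347460e-05
Xe_eq = 4.329923e+11 / 7.347460e-05 = 5.8931e+15 /cm^3

5.8931e+15


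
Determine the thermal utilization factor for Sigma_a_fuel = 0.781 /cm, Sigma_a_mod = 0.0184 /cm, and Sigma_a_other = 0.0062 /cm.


f = Sigma_a_fuel / (Sigma_a_fuel + Sigma_a_mod + Sigma_a_other)
f = 0.781 / (0.781 + 0.0184 + 0.0062)
f = 0.96946

0.96946


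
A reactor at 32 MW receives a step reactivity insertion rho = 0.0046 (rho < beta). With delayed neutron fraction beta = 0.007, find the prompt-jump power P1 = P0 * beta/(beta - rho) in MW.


P1/P0 = beta / (beta - rho)
P1/P0 = 0.007 / (0.007 - 0.0046) = 2.916667
P1 = 32 * 2.916667 = 93.333 MW

93.333


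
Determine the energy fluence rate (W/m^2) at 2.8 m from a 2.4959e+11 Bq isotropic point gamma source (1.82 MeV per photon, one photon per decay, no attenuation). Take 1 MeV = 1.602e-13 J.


psi = A * E * 1.602e-13 / (4*pi*r^2)
psi = 2.4959e+11 * 1.82 * 1.602e-13 / (4*pi*2.8^2)
psi = 7.3864e-04 W/m^2

7.3864e-04


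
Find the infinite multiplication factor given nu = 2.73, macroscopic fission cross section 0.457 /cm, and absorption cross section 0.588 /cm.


k_inf = nu * Sigma_f / Sigma_a
k_inf = 2.73 * 0.457 / 0.588
k_inf = 2.1218

2.1218


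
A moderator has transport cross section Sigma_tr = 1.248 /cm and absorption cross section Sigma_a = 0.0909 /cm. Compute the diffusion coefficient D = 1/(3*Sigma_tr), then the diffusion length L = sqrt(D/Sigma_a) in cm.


D = 1 / (3 * Sigma_tr) = 1 / (3 * 1.248) = 0.2670940 cm
L = sqrt(D / Sigma_a)
L = sqrt(0.2670940 / 0.0909)
L = 1.7142 cm

1.7142


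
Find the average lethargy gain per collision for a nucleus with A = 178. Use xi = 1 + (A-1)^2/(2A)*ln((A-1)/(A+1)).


xi = 1 + (A-1)^2/(2A) * ln((A-1)/(A+1))
xi = 1 + (178-1)^2/(2*178) * ln((178-1)/(178 +1))
xi = 0.011194

0.011194


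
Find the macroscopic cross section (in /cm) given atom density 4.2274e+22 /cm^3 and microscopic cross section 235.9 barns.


Sigma = N * sigma_barns * 1e-24
Sigma = 4.2274e+22 * 235.9 * 1e-24
Sigma = 9.9724 /cm

9.9724


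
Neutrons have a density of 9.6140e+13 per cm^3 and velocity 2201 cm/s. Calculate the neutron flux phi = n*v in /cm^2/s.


phi = n * v
phi = 9.6140e+13 * 2201
phi = 2.1160e+17 /cm^2/s

2.1160e+17


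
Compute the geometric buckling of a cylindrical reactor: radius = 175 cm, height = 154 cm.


B^2 = (2.405/R)^2 + (pi/H)^2
B^2 = (2.405/175)^2 + (pi/154)^2
B^2 = 6.0502e-04 /cm^2

6.0502e-04


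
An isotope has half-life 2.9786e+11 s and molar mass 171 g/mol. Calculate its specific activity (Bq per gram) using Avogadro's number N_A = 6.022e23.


lambda = ln(2) / t_half = ln(2) / 2.9786e+11 = 2.327091e-12 /s
SA = lambda * N_A / M
SA = 2.327091e-12 * 6.022e23 / 171
SA = 8.1952e+09 Bq/g

8.1952e+09


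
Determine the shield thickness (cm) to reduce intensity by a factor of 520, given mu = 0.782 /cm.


x = ln(factor) / mu
x = ln(520) / 0.782
x = 7.9972 cm

7.9972


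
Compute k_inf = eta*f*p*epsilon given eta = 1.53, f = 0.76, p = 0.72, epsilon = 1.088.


k_inf = eta * f * p * epsilon
k_inf = 1.53 * 0.76 * 0.72 * 1.088
k_inf = 0.91089

0.91089


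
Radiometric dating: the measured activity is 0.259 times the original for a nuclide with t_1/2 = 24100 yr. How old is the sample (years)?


lambda = ln(2) / t_half = ln(2) / 24100 = 2.876129e-05 /yr
t = -ln(A/A0) / lambda
t = -ln(0.259) / 2.876129e-05
t = 46970 yr

46970


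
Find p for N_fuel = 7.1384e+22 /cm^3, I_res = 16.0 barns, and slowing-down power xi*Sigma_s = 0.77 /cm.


p = exp(-N * I * 1e-24 / (xi*Sigma_s))
p = exp(-7.1384e+22 * 16.0 * 1e-24 / 0.77)
p = 0.22689

0.22689


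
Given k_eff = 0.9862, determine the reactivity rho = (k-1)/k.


rho = (k_eff - 1) / k_eff
rho = (0.9862 - 1) / 0.9862
rho = -0.013993

-0.013993


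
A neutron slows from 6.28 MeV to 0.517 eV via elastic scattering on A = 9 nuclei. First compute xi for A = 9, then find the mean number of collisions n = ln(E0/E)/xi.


xi = 1 + (A-1)^2/(2A)*ln((A-1)/(A+1)) = 0.2066007 (for A = 9)
n = ln(E0/E) / xi
n = ln(6.28e6 / 0.517) / 0.2066007
n = ln(1.214700e+07) / 0.2066007 = 78.957

78.957


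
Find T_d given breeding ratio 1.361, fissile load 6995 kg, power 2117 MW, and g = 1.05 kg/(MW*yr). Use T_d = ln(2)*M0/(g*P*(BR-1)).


Breeding gain G = BR - 1 = 1.361 - 1 = 0.361
Fissile production rate = g * P * G = 1.05 * 2117 * 0.361 = 802.44885 kg/yr
T_d = ln(2) * M0 / (g * P * G)
T_d = ln(2) * 6995 / 802.44885 = 6.0422 yr

6.0422


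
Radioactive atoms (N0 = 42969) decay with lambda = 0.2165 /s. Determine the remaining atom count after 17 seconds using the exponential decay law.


N = N0 * exp(-lambda * t)
N = 42969 * exp(-0.2165 * 17)
N = 1083.3

1083.3


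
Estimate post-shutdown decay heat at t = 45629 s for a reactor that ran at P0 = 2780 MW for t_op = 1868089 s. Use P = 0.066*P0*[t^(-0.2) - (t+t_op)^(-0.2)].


P/P0 = 0.066 * [t^(-0.2) - (t + t_op)^(-0.2)]
P/P0 = 0.066 * [45629^(-0.2) - (45629 + 1868089)^(-0.2)]
P/P0 = 0.066 * [0.1169908 - 0.05541463] = 0.004064027
P = 2780 * 0.004064027 = 11.298 MW

11.298


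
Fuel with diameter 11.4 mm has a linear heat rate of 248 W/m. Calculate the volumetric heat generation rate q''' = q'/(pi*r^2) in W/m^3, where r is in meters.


r = D / 2 / 1000 = 11.4 / 2 / 1000 = 0.0057 m
q''' = q' / (pi * r^2)
q''' = 248 / (pi * 0.0057^2)
q''' = 2.4297e+06 W/m^3

2.4297e+06


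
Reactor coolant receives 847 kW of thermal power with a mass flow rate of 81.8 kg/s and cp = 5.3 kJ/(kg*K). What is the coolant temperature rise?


dT = Q / (m_dot * cp)
dT = 847 / (81.8 * 5.3)
dT = 1.9537 C

1.9537


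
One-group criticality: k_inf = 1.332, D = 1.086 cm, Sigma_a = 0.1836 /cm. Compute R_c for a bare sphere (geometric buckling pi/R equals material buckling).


L^2 = D / Sigma_a = 1.086 / 0.1836 = 5.915033 cm^2
B_m^2 = (k_inf - 1) / L^2 = (1.332 - 1) / 5.915033 = 0.05612817 /cm^2
For a bare sphere: B_g = pi/R, so R_c = pi / sqrt(B_m^2)
R_c = pi / sqrt(0.05612817) = 13.260 cm

13.260


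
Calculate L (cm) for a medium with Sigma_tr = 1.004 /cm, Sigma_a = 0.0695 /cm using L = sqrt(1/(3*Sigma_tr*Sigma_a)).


D = 1 / (3 * Sigma_tr) = 1 / (3 * 1.004) = 0.3320053 cm
L = sqrt(D / Sigma_a)
L = sqrt(0.3320053 / 0.0695)
L = 2.1856 cm

2.1856
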